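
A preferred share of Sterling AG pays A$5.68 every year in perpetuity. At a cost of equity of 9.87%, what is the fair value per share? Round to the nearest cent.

A$57.55

Zero-growth DDM (perpetuity): P₀ = D/r = 5.68 / 0.0987 = 57.5481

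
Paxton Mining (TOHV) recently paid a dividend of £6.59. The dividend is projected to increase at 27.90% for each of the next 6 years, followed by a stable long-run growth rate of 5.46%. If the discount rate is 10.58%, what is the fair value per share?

£392.84

Two-stage DDM. Project D₁…D_6 at 0.279, terminal growth 0.0546, discount at r = 0.1058.
D_1 = 8.4286
D_2 = 10.7802
D_3 = 13.7879
D_4 = 17.6347
D_5 = 22.5548
D_6 = 28.8475
Terminal value at t=6: TV = D_7/(r−g) = 30.4226/(0.1058−0.0546) = 594.1916
P₀ = 8.4286/(1+0.1058)^1 + 10.7802/(1+0.1058)^2 + 13.7879/(1+0.1058)^3 + 17.6347/(1+0.1058)^4 + 22.5548/(1+0.1058)^5 + 28.8475/(1+0.1058)^6 + 594.1916/(1+0.1058)^6 = 392.8360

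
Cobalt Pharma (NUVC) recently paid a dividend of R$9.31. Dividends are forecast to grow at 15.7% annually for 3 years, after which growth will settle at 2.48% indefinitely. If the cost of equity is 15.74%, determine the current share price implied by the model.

R$99.79

Two-stage DDM. Project D₁…D_3 at 0.157, terminal growth 0.0248, discount at r = 0.1574.
D_1 = 10.7717
D_2 = 12.4628
D_3 = 14.4195
Terminal value at t=3: TV = D_4/(r−g) = 14.7771/(0.1574−0.0248) = 111.4411
P₀ = 10.7717/(1+0.1574)^1 + 12.4628/(1+0.1574)^2 + 14.4195/(1+0.1574)^3 + 111.4411/(1+0.1574)^3 = 99.7885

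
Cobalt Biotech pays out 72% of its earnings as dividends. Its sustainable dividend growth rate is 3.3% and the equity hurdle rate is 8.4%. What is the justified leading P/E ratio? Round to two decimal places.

14.12

Justified leading P/E = b/(r−g) = 0.72/(0.084−0.033) = 14.1176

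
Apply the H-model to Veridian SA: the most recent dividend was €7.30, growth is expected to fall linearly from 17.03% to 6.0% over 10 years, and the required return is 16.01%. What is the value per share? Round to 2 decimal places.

€117.52

H-model: P₀ = D₀[(1+g_L) + H(g_S−g_L)]/(r−g_L), with H = 10/2 = 5.
P₀ = 7.30 × [(1+0.06) + 5×(0.1703−0.06)] / (0.1601−0.06)
   = 7.30 × 1.6115 / 0.1001 = 117.5220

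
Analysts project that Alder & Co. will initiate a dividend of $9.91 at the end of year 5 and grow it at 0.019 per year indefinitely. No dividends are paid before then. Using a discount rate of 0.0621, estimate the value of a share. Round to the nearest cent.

$180.69

Deferred-dividend DDM. At t=4 the remaining stream is a growing perpetuity with first payment D_5 = 9.91.
V_4 = D_5/(r−g) = 9.91/(0.0621−0.019) = 229.9304
P₀ = V_4/(1+r)^4 = 229.9304/(1+0.0621)^4 = 180.6903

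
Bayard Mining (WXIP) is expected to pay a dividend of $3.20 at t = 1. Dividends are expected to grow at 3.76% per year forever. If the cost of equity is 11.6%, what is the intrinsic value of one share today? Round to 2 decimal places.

$40.82

Gordon growth model: P₀ = D₁/(r − g), with D₁ = 3.20 given directly.
P₀ = 3.2000 / (0.116 − 0.0376) = 3.2000 / 0.0784 = 40.8163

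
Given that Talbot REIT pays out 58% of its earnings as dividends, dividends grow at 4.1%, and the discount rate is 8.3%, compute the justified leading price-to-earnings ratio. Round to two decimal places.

Justified leading P/E = b/(r−g) = 0.58/(0.083−0.041) = 13.8095

13.81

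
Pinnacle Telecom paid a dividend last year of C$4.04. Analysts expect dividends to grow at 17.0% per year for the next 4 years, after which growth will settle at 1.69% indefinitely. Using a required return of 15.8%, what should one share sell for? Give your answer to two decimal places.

Two-stage DDM. Project D₁…D_4 at 0.17, terminal growth 0.0169, discount at r = 0.158.
D_1 = 4.7268
D_2 = 5.5304
D_3 = 6.4705
D_4 = 7.5705
Terminal value at t=4: TV = D_5/(r−g) = 7.6984/(0.158−0.0169) = 54.5602
P₀ = 4.7268/(1+0.158)^1 + 5.5304/(1+0.158)^2 + 6.4705/(1+0.158)^3 + 7.5705/(1+0.158)^4 + 54.5602/(1+0.158)^4 = 46.9248

C$46.92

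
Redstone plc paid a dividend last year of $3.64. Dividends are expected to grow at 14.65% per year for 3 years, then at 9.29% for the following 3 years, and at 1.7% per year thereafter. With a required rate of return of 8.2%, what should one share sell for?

$95.35

Three-stage DDM. Project D₁…D_6; terminal Gordon value at t=6 with g = 0.017; discount at r = 0.082.
D_1 = 4.1733
D_2 = 4.7846
D_3 = 5.4856
D_4 = 5.9952
D_5 = 6.5522
D_6 = 7.1609
TV_6 = 7.2826/(0.082−0.017) = 112.0398
P₀ = Σ Dₜ/(1+r)ᵗ + TV_6/(1+r)^6 = 95.3542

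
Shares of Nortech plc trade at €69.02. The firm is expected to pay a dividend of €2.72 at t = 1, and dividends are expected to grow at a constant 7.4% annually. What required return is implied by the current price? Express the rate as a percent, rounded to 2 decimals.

Rearranging the constant-growth DDM: r = D₁/P₀ + g.
r = 2.7200 / 69.02 + 0.074 = 0.03941 + 0.074 = 0.11341

11.34%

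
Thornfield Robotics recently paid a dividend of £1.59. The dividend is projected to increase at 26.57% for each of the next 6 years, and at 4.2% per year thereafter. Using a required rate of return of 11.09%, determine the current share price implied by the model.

Two-stage DDM. Project D₁…D_6 at 0.2657, terminal growth 0.042, discount at r = 0.1109.
D_1 = 2.0125
D_2 = 2.5472
D_3 = 3.2240
D_4 = 4.0806
D_5 = 5.1648
D_6 = 6.5370
Terminal value at t=6: TV = D_7/(r−g) = 6.8116/(0.1109−0.042) = 98.8622
P₀ = 2.0125/(1+0.1109)^1 + 2.5472/(1+0.1109)^2 + 3.2240/(1+0.1109)^3 + 4.0806/(1+0.1109)^4 + 5.1648/(1+0.1109)^5 + 6.5370/(1+0.1109)^6 + 98.8622/(1+0.1109)^6 = 68.0365

£68.04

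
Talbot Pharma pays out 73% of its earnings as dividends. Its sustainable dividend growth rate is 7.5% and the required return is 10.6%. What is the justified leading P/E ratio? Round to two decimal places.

23.55

Justified leading P/E = b/(r−g) = 0.73/(0.106−0.075) = 23.5484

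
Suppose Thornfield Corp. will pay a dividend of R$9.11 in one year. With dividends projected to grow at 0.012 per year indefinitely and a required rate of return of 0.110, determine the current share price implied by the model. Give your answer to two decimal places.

Gordon growth model: P₀ = D₁/(r − g), with D₁ = 9.11 given directly.
P₀ = 9.1100 / (0.11 − 0.012) = 9.1100 / 0.098 = 92.9592

R$92.96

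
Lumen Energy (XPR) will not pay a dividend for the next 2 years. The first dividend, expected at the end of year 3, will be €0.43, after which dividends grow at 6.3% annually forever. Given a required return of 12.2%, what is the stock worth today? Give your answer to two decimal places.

Deferred-dividend DDM. At t=2 the remaining stream is a growing perpetuity with first payment D_3 = 0.43.
V_2 = D_3/(r−g) = 0.43/(0.122−0.063) = 7.2881
P₀ = V_2/(1+r)^2 = 7.2881/(1+0.122)^2 = 5.7894

€5.79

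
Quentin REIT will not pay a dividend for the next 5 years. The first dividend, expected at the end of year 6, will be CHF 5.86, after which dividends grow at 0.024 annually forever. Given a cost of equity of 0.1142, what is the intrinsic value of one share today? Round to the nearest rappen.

CHF 37.83

Deferred-dividend DDM. At t=5 the remaining stream is a growing perpetuity with first payment D_6 = 5.86.
V_5 = D_6/(r−g) = 5.86/(0.1142−0.024) = 64.9667
P₀ = V_5/(1+r)^5 = 64.9667/(1+0.1142)^5 = 37.8334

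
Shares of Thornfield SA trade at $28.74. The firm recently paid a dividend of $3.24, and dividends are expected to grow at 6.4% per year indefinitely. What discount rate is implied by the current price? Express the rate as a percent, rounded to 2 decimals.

Rearranging the constant-growth DDM: r = D₁/P₀ + g.
D₁ = 3.24 × (1 + 0.064) = 3.4474.
r = 3.4474 / 28.74 + 0.064 = 0.11995 + 0.064 = 0.18395

18.39%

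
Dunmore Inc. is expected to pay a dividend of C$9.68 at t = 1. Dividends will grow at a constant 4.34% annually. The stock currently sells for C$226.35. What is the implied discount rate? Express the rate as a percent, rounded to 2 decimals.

Rearranging the constant-growth DDM: r = D₁/P₀ + g.
r = 9.6800 / 226.35 + 0.0434 = 0.04277 + 0.0434 = 0.08617

8.62%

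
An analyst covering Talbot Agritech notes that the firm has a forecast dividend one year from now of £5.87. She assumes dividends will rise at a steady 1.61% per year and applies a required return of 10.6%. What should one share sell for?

Gordon growth model: P₀ = D₁/(r − g), with D₁ = 5.87 given directly.
P₀ = 5.8700 / (0.106 − 0.0161) = 5.8700 / 0.0899 = 65.2948

£65.29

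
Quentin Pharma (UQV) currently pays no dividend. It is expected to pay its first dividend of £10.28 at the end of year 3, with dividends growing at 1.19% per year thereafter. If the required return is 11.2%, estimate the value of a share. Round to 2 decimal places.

Deferred-dividend DDM. At t=2 the remaining stream is a growing perpetuity with first payment D_3 = 10.28.
V_2 = D_3/(r−g) = 10.28/(0.112−0.0119) = 102.6973
P₀ = V_2/(1+r)^2 = 102.6973/(1+0.112)^2 = 83.0519

£83.05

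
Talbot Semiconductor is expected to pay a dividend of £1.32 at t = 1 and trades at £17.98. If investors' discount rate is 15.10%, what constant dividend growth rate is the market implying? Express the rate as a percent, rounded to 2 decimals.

7.76%

From P₀ = D₁/(r − g), the implied growth is g = r − D₁/P₀.
g = 0.151 − 1.32/17.98 = 0.151 − 0.07341 = 0.07759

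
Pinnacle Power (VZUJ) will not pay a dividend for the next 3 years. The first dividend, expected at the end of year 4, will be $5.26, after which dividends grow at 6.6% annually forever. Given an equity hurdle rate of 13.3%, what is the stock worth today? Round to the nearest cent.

Deferred-dividend DDM. At t=3 the remaining stream is a growing perpetuity with first payment D_4 = 5.26.
V_3 = D_4/(r−g) = 5.26/(0.133−0.066) = 78.5075
P₀ = V_3/(1+r)^3 = 78.5075/(1+0.133)^3 = 53.9785

$53.98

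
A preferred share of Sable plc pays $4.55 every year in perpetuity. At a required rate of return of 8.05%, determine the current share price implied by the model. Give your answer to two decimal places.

$56.52

Zero-growth DDM (perpetuity): P₀ = D/r = 4.55 / 0.0805 = 56.5217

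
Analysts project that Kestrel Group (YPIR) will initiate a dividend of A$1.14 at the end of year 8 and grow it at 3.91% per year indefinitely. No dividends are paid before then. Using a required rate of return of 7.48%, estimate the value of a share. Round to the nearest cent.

Deferred-dividend DDM. At t=7 the remaining stream is a growing perpetuity with first payment D_8 = 1.14.
V_7 = D_8/(r−g) = 1.14/(0.0748−0.0391) = 31.9328
P₀ = V_7/(1+r)^7 = 31.9328/(1+0.0748)^7 = 19.2727

A$19.27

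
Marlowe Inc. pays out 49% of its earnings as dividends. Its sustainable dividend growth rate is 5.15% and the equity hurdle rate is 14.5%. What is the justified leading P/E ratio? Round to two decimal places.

5.24

Justified leading P/E = b/(r−g) = 0.49/(0.145−0.0515) = 5.2406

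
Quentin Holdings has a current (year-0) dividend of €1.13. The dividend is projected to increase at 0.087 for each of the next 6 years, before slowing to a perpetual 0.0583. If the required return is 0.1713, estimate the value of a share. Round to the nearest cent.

€12.02

Two-stage DDM. Project D₁…D_6 at 0.087, terminal growth 0.0583, discount at r = 0.1713.
D_1 = 1.2283
D_2 = 1.3352
D_3 = 1.4513
D_4 = 1.5776
D_5 = 1.7149
D_6 = 1.8640
Terminal value at t=6: TV = D_7/(r−g) = 1.9727/(0.1713−0.0583) = 17.4577
P₀ = 1.2283/(1+0.1713)^1 + 1.3352/(1+0.1713)^2 + 1.4513/(1+0.1713)^3 + 1.5776/(1+0.1713)^4 + 1.7149/(1+0.1713)^5 + 1.8640/(1+0.1713)^6 + 17.4577/(1+0.1713)^6 = 12.0233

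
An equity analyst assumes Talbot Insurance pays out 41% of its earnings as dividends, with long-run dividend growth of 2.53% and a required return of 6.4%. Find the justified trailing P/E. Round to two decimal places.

Justified trailing P/E = b(1+g)/(r−g) = 0.41×(1+0.0253)/(0.064−0.0253) = 10.8624

10.86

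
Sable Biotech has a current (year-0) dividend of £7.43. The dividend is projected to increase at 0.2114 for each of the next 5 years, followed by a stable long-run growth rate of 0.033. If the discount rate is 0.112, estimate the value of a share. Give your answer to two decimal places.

£197.45

Two-stage DDM. Project D₁…D_5 at 0.2114, terminal growth 0.033, discount at r = 0.112.
D_1 = 9.0007
D_2 = 10.9035
D_3 = 13.2084
D_4 = 16.0007
D_5 = 19.3833
Terminal value at t=5: TV = D_6/(r−g) = 20.0229/(0.112−0.033) = 253.4544
P₀ = 9.0007/(1+0.112)^1 + 10.9035/(1+0.112)^2 + 13.2084/(1+0.112)^3 + 16.0007/(1+0.112)^4 + 19.3833/(1+0.112)^5 + 253.4544/(1+0.112)^5 = 197.4473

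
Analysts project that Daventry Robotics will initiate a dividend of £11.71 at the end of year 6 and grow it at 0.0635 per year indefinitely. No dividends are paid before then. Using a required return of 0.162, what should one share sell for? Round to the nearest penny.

£56.12

Deferred-dividend DDM. At t=5 the remaining stream is a growing perpetuity with first payment D_6 = 11.71.
V_5 = D_6/(r−g) = 11.71/(0.162−0.0635) = 118.8832
P₀ = V_5/(1+r)^5 = 118.8832/(1+0.162)^5 = 56.1164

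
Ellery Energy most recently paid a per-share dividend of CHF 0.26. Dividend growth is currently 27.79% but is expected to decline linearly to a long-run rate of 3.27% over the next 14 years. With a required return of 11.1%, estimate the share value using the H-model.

CHF 9.13

H-model: P₀ = D₀[(1+g_L) + H(g_S−g_L)]/(r−g_L), with H = 14/2 = 7.
P₀ = 0.26 × [(1+0.0327) + 7×(0.2779−0.0327)] / (0.111−0.0327)
   = 0.26 × 2.7491 / 0.0783 = 9.1286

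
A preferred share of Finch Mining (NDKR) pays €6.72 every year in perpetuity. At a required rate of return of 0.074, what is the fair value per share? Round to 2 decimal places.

€90.81

Zero-growth DDM (perpetuity): P₀ = D/r = 6.72 / 0.074 = 90.8108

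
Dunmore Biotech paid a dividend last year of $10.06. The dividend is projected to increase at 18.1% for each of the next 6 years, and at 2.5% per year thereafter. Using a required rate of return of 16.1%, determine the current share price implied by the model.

$148.11

Two-stage DDM. Project D₁…D_6 at 0.181, terminal growth 0.025, discount at r = 0.161.
D_1 = 11.8809
D_2 = 14.0313
D_3 = 16.5710
D_4 = 19.5703
D_5 = 23.1125
D_6 = 27.2959
Terminal value at t=6: TV = D_7/(r−g) = 27.9783/(0.161−0.025) = 205.7228
P₀ = 11.8809/(1+0.161)^1 + 14.0313/(1+0.161)^2 + 16.5710/(1+0.161)^3 + 19.5703/(1+0.161)^4 + 23.1125/(1+0.161)^5 + 27.2959/(1+0.161)^6 + 205.7228/(1+0.161)^6 = 148.1075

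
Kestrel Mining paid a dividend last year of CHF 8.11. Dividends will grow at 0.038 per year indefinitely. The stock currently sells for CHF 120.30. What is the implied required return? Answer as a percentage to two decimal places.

Rearranging the constant-growth DDM: r = D₁/P₀ + g.
D₁ = 8.11 × (1 + 0.038) = 8.4182.
r = 8.4182 / 120.30 + 0.038 = 0.06998 + 0.038 = 0.10798

10.80%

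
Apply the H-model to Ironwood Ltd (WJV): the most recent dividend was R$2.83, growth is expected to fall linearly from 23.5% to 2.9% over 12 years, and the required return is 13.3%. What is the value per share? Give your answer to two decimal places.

R$61.63

H-model: P₀ = D₀[(1+g_L) + H(g_S−g_L)]/(r−g_L), with H = 12/2 = 6.
P₀ = 2.83 × [(1+0.029) + 6×(0.235−0.029)] / (0.133−0.029)
   = 2.83 × 2.2650 / 0.104 = 61.6341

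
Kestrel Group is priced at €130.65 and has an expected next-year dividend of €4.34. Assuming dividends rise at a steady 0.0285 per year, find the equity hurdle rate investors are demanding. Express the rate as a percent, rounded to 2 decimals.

6.17%

Rearranging the constant-growth DDM: r = D₁/P₀ + g.
r = 4.3400 / 130.65 + 0.0285 = 0.03322 + 0.0285 = 0.06172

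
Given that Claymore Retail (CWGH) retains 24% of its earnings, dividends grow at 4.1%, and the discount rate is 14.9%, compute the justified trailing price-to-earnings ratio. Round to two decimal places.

7.33

Payout ratio b = 1 − 0.24 = 0.76.
Justified trailing P/E = b(1+g)/(r−g) = 0.76×(1+0.041)/(0.149−0.041) = 7.3256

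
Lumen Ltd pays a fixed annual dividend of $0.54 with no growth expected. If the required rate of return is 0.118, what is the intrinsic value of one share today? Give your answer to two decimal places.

$4.58

Zero-growth DDM (perpetuity): P₀ = D/r = 0.54 / 0.118 = 4.5763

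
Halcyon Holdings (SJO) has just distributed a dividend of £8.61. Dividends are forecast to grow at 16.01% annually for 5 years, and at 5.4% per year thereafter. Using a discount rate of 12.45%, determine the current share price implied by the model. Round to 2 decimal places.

£197.75

Two-stage DDM. Project D₁…D_5 at 0.1601, terminal growth 0.054, discount at r = 0.1245.
D_1 = 9.9885
D_2 = 11.5876
D_3 = 13.4428
D_4 = 15.5950
D_5 = 18.0917
Terminal value at t=5: TV = D_6/(r−g) = 19.0687/(0.1245−0.054) = 270.4779
P₀ = 9.9885/(1+0.1245)^1 + 11.5876/(1+0.1245)^2 + 13.4428/(1+0.1245)^3 + 15.5950/(1+0.1245)^4 + 18.0917/(1+0.1245)^5 + 270.4779/(1+0.1245)^5 = 197.7454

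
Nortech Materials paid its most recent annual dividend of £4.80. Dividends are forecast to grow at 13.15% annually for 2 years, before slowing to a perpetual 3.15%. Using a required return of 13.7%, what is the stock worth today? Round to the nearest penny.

Two-stage DDM. Project D₁…D_2 at 0.1315, terminal growth 0.0315, discount at r = 0.137.
D_1 = 5.4312
D_2 = 6.1454
Terminal value at t=2: TV = D_3/(r−g) = 6.3390/(0.137−0.0315) = 60.0851
P₀ = 5.4312/(1+0.137)^1 + 6.1454/(1+0.137)^2 + 60.0851/(1+0.137)^2 = 56.0083

£56.01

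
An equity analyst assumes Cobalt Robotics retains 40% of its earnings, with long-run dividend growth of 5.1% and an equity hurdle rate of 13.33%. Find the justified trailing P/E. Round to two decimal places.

7.66

Payout ratio b = 1 − 0.40 = 0.60.
Justified trailing P/E = b(1+g)/(r−g) = 0.60×(1+0.051)/(0.1333−0.051) = 7.6622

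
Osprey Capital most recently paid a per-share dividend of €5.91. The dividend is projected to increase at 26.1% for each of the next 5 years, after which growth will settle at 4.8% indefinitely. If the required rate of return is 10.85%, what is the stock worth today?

€239.25

Two-stage DDM. Project D₁…D_5 at 0.261, terminal growth 0.048, discount at r = 0.1085.
D_1 = 7.4525
D_2 = 9.3976
D_3 = 11.8504
D_4 = 14.9433
D_5 = 18.8436
Terminal value at t=5: TV = D_6/(r−g) = 19.7480/(0.1085−0.048) = 326.4140
P₀ = 7.4525/(1+0.1085)^1 + 9.3976/(1+0.1085)^2 + 11.8504/(1+0.1085)^3 + 14.9433/(1+0.1085)^4 + 18.8436/(1+0.1085)^5 + 326.4140/(1+0.1085)^5 = 239.2518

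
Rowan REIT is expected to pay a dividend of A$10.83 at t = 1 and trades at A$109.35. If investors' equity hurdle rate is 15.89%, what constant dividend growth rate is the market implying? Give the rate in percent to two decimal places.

From P₀ = D₁/(r − g), the implied growth is g = r − D₁/P₀.
g = 0.1589 − 10.83/109.35 = 0.1589 − 0.09904 = 0.05986

5.99%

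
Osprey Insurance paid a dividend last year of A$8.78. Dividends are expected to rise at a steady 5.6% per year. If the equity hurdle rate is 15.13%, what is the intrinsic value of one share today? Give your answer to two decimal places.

A$97.29

Gordon growth model: P₀ = D₁/(r − g). D₁ = 8.78 × (1 + 0.056) = 9.2717.
P₀ = 9.2717 / (0.1513 − 0.056) = 9.2717 / 0.0953 = 97.2894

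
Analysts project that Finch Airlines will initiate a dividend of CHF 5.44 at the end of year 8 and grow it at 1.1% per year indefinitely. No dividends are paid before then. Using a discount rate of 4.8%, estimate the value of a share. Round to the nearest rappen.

CHF 105.89

Deferred-dividend DDM. At t=7 the remaining stream is a growing perpetuity with first payment D_8 = 5.44.
V_7 = D_8/(r−g) = 5.44/(0.048−0.011) = 147.0270
P₀ = V_7/(1+r)^7 = 147.0270/(1+0.048)^7 = 105.8932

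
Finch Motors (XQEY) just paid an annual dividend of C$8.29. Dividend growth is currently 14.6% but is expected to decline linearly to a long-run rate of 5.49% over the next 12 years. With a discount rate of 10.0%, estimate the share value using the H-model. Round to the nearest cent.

C$294.38

H-model: P₀ = D₀[(1+g_L) + H(g_S−g_L)]/(r−g_L), with H = 12/2 = 6.
P₀ = 8.29 × [(1+0.0549) + 6×(0.146−0.0549)] / (0.1−0.0549)
   = 8.29 × 1.6015 / 0.0451 = 294.3777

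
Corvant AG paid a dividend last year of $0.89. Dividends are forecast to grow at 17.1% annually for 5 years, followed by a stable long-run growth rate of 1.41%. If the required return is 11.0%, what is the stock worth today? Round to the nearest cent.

Two-stage DDM. Project D₁…D_5 at 0.171, terminal growth 0.0141, discount at r = 0.11.
D_1 = 1.0422
D_2 = 1.2204
D_3 = 1.4291
D_4 = 1.6735
D_5 = 1.9596
Terminal value at t=5: TV = D_6/(r−g) = 1.9873/(0.11−0.0141) = 20.7222
P₀ = 1.0422/(1+0.11)^1 + 1.2204/(1+0.11)^2 + 1.4291/(1+0.11)^3 + 1.6735/(1+0.11)^4 + 1.9596/(1+0.11)^5 + 20.7222/(1+0.11)^5 = 17.5373

$17.54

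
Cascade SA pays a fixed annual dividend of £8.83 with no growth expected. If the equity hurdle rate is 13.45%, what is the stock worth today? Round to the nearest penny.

£65.65

Zero-growth DDM (perpetuity): P₀ = D/r = 8.83 / 0.1345 = 65.6506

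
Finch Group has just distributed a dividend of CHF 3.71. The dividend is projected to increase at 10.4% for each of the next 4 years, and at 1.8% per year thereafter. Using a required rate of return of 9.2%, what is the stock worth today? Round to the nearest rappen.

Two-stage DDM. Project D₁…D_4 at 0.104, terminal growth 0.018, discount at r = 0.092.
D_1 = 4.0958
D_2 = 4.5218
D_3 = 4.9921
D_4 = 5.5113
Terminal value at t=4: TV = D_5/(r−g) = 5.6105/(0.092−0.018) = 75.8169
P₀ = 4.0958/(1+0.092)^1 + 4.5218/(1+0.092)^2 + 4.9921/(1+0.092)^3 + 5.5113/(1+0.092)^4 + 75.8169/(1+0.092)^4 = 68.5704

CHF 68.57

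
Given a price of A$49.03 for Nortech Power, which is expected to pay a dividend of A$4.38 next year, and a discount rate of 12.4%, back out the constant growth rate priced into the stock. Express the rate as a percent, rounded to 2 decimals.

From P₀ = D₁/(r − g), the implied growth is g = r − D₁/P₀.
g = 0.124 − 4.38/49.03 = 0.124 − 0.08933 = 0.03467

3.47%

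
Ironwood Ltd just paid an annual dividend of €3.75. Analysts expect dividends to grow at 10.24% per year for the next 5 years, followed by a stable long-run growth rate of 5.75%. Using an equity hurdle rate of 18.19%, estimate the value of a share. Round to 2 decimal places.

Two-stage DDM. Project D₁…D_5 at 0.1024, terminal growth 0.0575, discount at r = 0.1819.
D_1 = 4.1340
D_2 = 4.5573
D_3 = 5.0240
D_4 = 5.5384
D_5 = 6.1056
Terminal value at t=5: TV = D_6/(r−g) = 6.4567/(0.1819−0.0575) = 51.9024
P₀ = 4.1340/(1+0.1819)^1 + 4.5573/(1+0.1819)^2 + 5.0240/(1+0.1819)^3 + 5.5384/(1+0.1819)^4 + 6.1056/(1+0.1819)^5 + 51.9024/(1+0.1819)^5 = 37.7943

€37.79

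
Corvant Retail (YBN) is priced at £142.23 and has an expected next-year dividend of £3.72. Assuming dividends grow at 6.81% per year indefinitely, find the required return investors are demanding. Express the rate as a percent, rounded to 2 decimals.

Rearranging the constant-growth DDM: r = D₁/P₀ + g.
r = 3.7200 / 142.23 + 0.0681 = 0.02615 + 0.0681 = 0.09425

9.43%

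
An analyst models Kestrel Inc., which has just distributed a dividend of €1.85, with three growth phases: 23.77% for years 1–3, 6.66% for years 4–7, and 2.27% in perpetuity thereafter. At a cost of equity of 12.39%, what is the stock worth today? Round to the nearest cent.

Three-stage DDM. Project D₁…D_7; terminal Gordon value at t=7 with g = 0.0227; discount at r = 0.1239.
D_1 = 2.2897
D_2 = 2.8340
D_3 = 3.5077
D_4 = 3.7413
D_5 = 3.9904
D_6 = 4.2562
D_7 = 4.5397
TV_7 = 4.6427/(0.1239−0.0227) = 45.8767
P₀ = Σ Dₜ/(1+r)ᵗ + TV_7/(1+r)^7 = 35.6912

€35.69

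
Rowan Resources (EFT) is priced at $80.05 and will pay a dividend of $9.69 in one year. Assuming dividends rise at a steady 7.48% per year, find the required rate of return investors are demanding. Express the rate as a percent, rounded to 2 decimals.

19.58%

Rearranging the constant-growth DDM: r = D₁/P₀ + g.
r = 9.6900 / 80.05 + 0.0748 = 0.12105 + 0.0748 = 0.19585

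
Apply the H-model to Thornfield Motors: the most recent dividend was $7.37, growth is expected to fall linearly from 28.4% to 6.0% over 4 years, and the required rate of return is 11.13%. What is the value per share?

H-model: P₀ = D₀[(1+g_L) + H(g_S−g_L)]/(r−g_L), with H = 4/2 = 2.
P₀ = 7.37 × [(1+0.06) + 2×(0.284−0.06)] / (0.1113−0.06)
   = 7.37 × 1.5080 / 0.0513 = 216.6464

$216.65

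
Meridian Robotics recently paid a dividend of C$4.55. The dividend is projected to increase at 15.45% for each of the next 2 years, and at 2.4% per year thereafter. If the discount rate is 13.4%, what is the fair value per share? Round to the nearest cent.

C$53.25

Two-stage DDM. Project D₁…D_2 at 0.1545, terminal growth 0.024, discount at r = 0.134.
D_1 = 5.2530
D_2 = 6.0646
Terminal value at t=2: TV = D_3/(r−g) = 6.2101/(0.134−0.024) = 56.4555
P₀ = 5.2530/(1+0.134)^1 + 6.0646/(1+0.134)^2 + 56.4555/(1+0.134)^2 = 53.2499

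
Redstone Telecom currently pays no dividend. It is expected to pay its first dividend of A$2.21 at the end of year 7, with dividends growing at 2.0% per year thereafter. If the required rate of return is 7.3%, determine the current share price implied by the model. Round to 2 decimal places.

Deferred-dividend DDM. At t=6 the remaining stream is a growing perpetuity with first payment D_7 = 2.21.
V_6 = D_7/(r−g) = 2.21/(0.073−0.02) = 41.6981
P₀ = V_6/(1+r)^6 = 41.6981/(1+0.073)^6 = 27.3224

A$27.32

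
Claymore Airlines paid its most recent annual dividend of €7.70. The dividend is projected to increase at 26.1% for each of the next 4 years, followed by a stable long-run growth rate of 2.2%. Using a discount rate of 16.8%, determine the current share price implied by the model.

Two-stage DDM. Project D₁…D_4 at 0.261, terminal growth 0.022, discount at r = 0.168.
D_1 = 9.7097
D_2 = 12.2439
D_3 = 15.4396
D_4 = 19.4693
Terminal value at t=4: TV = D_5/(r−g) = 19.8977/(0.168−0.022) = 136.2853
P₀ = 9.7097/(1+0.168)^1 + 12.2439/(1+0.168)^2 + 15.4396/(1+0.168)^3 + 19.4693/(1+0.168)^4 + 136.2853/(1+0.168)^4 = 110.6670

€110.67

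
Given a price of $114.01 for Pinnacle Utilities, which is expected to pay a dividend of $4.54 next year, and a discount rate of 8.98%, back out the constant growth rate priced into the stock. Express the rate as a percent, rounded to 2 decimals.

5.00%

From P₀ = D₁/(r − g), the implied growth is g = r − D₁/P₀.
g = 0.0898 − 4.54/114.01 = 0.0898 − 0.03982 = 0.04998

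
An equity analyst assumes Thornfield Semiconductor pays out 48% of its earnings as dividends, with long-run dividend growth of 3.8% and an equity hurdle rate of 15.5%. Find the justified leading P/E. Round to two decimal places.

4.10

Justified leading P/E = b/(r−g) = 0.48/(0.155−0.038) = 4.1026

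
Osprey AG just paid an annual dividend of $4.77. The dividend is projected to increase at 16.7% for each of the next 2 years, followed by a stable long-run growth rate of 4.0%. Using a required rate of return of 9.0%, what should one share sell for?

Two-stage DDM. Project D₁…D_2 at 0.167, terminal growth 0.04, discount at r = 0.09.
D_1 = 5.5666
D_2 = 6.4962
Terminal value at t=2: TV = D_3/(r−g) = 6.7561/(0.09−0.04) = 135.1212
P₀ = 5.5666/(1+0.09)^1 + 6.4962/(1+0.09)^2 + 135.1212/(1+0.09)^2 = 124.3035

$124.30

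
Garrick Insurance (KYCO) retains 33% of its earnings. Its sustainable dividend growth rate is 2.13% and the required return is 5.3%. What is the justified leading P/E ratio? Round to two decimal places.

21.14

Payout ratio b = 1 − 0.33 = 0.67.
Justified leading P/E = b/(r−g) = 0.67/(0.053−0.0213) = 21.1356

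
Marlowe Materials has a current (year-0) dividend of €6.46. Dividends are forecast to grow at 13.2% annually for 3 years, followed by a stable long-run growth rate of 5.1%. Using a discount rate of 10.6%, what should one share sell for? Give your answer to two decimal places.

€152.66

Two-stage DDM. Project D₁…D_3 at 0.132, terminal growth 0.051, discount at r = 0.106.
D_1 = 7.3127
D_2 = 8.2780
D_3 = 9.3707
Terminal value at t=3: TV = D_4/(r−g) = 9.8486/(0.106−0.051) = 179.0655
P₀ = 7.3127/(1+0.106)^1 + 8.2780/(1+0.106)^2 + 9.3707/(1+0.106)^3 + 179.0655/(1+0.106)^3 = 152.6624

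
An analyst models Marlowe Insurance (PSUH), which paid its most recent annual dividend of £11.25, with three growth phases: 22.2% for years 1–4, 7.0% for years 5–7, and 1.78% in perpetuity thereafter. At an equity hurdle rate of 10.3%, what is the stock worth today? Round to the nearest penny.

Three-stage DDM. Project D₁…D_7; terminal Gordon value at t=7 with g = 0.0178; discount at r = 0.103.
D_1 = 13.7475
D_2 = 16.7994
D_3 = 20.5289
D_4 = 25.0863
D_5 = 26.8424
D_6 = 28.7214
D_7 = 30.7318
TV_7 = 31.2789/(0.103−0.0178) = 367.1229
P₀ = Σ Dₜ/(1+r)ᵗ + TV_7/(1+r)^7 = 291.2172

£291.22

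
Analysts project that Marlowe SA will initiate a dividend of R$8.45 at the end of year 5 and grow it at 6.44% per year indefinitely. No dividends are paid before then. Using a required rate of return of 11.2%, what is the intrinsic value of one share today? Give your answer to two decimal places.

R$116.10

Deferred-dividend DDM. At t=4 the remaining stream is a growing perpetuity with first payment D_5 = 8.45.
V_4 = D_5/(r−g) = 8.45/(0.112−0.0644) = 177.5210
P₀ = V_4/(1+r)^4 = 177.5210/(1+0.112)^4 = 116.0996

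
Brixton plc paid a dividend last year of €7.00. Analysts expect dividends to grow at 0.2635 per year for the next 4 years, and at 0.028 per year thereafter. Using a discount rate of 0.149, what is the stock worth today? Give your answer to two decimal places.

€122.67

Two-stage DDM. Project D₁…D_4 at 0.2635, terminal growth 0.028, discount at r = 0.149.
D_1 = 8.8445
D_2 = 11.1750
D_3 = 14.1196
D_4 = 17.8402
Terminal value at t=4: TV = D_5/(r−g) = 18.3397/(0.149−0.028) = 151.5677
P₀ = 8.8445/(1+0.149)^1 + 11.1750/(1+0.149)^2 + 14.1196/(1+0.149)^3 + 17.8402/(1+0.149)^4 + 151.5677/(1+0.149)^4 = 122.6675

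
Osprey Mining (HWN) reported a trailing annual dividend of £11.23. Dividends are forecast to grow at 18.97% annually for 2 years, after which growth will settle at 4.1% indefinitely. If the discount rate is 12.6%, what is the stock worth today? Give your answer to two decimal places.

Two-stage DDM. Project D₁…D_2 at 0.1897, terminal growth 0.041, discount at r = 0.126.
D_1 = 13.3603
D_2 = 15.8948
Terminal value at t=2: TV = D_3/(r−g) = 16.5465/(0.126−0.041) = 194.6644
P₀ = 13.3603/(1+0.126)^1 + 15.8948/(1+0.126)^2 + 194.6644/(1+0.126)^2 = 177.9377

£177.94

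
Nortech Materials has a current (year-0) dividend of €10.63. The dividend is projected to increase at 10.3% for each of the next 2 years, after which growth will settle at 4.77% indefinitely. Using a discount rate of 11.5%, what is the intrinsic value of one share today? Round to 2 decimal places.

Two-stage DDM. Project D₁…D_2 at 0.103, terminal growth 0.0477, discount at r = 0.115.
D_1 = 11.7249
D_2 = 12.9326
Terminal value at t=2: TV = D_3/(r−g) = 13.5494/(0.115−0.0477) = 201.3289
P₀ = 11.7249/(1+0.115)^1 + 12.9326/(1+0.115)^2 + 201.3289/(1+0.115)^2 = 182.8589

€182.86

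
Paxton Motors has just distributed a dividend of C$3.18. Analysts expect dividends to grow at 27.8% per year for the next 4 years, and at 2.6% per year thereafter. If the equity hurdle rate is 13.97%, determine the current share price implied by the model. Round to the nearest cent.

C$62.45

Two-stage DDM. Project D₁…D_4 at 0.278, terminal growth 0.026, discount at r = 0.1397.
D_1 = 4.0640
D_2 = 5.1938
D_3 = 6.6377
D_4 = 8.4830
Terminal value at t=4: TV = D_5/(r−g) = 8.7036/(0.1397−0.026) = 76.5486
P₀ = 4.0640/(1+0.1397)^1 + 5.1938/(1+0.1397)^2 + 6.6377/(1+0.1397)^3 + 8.4830/(1+0.1397)^4 + 76.5486/(1+0.1397)^4 = 62.4469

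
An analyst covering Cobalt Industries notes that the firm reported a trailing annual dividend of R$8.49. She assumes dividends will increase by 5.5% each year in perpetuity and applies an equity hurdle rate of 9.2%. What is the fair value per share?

R$242.08

Gordon growth model: P₀ = D₁/(r − g). D₁ = 8.49 × (1 + 0.055) = 8.9569.
P₀ = 8.9569 / (0.092 − 0.055) = 8.9569 / 0.037 = 242.0797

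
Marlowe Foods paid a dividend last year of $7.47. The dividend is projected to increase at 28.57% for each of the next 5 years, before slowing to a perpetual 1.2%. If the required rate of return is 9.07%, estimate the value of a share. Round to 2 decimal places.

$281.47

Two-stage DDM. Project D₁…D_5 at 0.2857, terminal growth 0.012, discount at r = 0.0907.
D_1 = 9.6042
D_2 = 12.3481
D_3 = 15.8759
D_4 = 20.4117
D_5 = 26.2433
Terminal value at t=5: TV = D_6/(r−g) = 26.5582/(0.0907−0.012) = 337.4618
P₀ = 9.6042/(1+0.0907)^1 + 12.3481/(1+0.0907)^2 + 15.8759/(1+0.0907)^3 + 20.4117/(1+0.0907)^4 + 26.2433/(1+0.0907)^5 + 337.4618/(1+0.0907)^5 = 281.4698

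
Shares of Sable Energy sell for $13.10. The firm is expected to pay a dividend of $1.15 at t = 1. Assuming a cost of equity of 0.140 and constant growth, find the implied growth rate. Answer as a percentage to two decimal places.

From P₀ = D₁/(r − g), the implied growth is g = r − D₁/P₀.
g = 0.14 − 1.15/13.10 = 0.14 − 0.08779 = 0.05221

5.22%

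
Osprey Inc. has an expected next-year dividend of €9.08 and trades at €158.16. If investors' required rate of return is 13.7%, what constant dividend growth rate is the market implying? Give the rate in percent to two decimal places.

From P₀ = D₁/(r − g), the implied growth is g = r − D₁/P₀.
g = 0.137 − 9.08/158.16 = 0.137 − 0.05741 = 0.07959

7.96%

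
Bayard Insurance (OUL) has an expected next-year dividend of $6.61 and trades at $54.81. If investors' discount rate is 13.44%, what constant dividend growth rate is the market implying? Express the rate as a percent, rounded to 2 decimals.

1.38%

From P₀ = D₁/(r − g), the implied growth is g = r − D₁/P₀.
g = 0.1344 − 6.61/54.81 = 0.1344 − 0.12060 = 0.01380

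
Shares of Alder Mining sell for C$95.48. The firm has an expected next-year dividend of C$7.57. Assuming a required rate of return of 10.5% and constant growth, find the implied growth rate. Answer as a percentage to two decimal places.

From P₀ = D₁/(r − g), the implied growth is g = r − D₁/P₀.
g = 0.105 − 7.57/95.48 = 0.105 − 0.07928 = 0.02572

2.57%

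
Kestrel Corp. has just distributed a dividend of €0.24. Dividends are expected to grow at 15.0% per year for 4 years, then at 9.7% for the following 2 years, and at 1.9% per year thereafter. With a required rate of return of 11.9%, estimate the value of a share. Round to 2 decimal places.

Three-stage DDM. Project D₁…D_6; terminal Gordon value at t=6 with g = 0.019; discount at r = 0.119.
D_1 = 0.2760
D_2 = 0.3174
D_3 = 0.3650
D_4 = 0.4198
D_5 = 0.4605
D_6 = 0.5051
TV_6 = 0.5147/(0.119−0.019) = 5.1474
P₀ = Σ Dₜ/(1+r)ᵗ + TV_6/(1+r)^6 = 4.1700

€4.17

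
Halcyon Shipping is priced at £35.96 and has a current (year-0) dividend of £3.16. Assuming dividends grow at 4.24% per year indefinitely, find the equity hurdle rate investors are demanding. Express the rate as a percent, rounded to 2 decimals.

Rearranging the constant-growth DDM: r = D₁/P₀ + g.
D₁ = 3.16 × (1 + 0.0424) = 3.2940.
r = 3.2940 / 35.96 + 0.0424 = 0.09160 + 0.0424 = 0.13400

13.40%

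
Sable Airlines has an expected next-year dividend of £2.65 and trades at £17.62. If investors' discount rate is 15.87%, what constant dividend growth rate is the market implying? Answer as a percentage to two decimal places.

0.83%

From P₀ = D₁/(r − g), the implied growth is g = r − D₁/P₀.
g = 0.1587 − 2.65/17.62 = 0.1587 − 0.15040 = 0.00830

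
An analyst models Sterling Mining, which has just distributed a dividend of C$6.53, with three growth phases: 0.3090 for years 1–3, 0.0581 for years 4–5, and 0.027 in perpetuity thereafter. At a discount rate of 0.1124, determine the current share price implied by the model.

C$162.88

Three-stage DDM. Project D₁…D_5; terminal Gordon value at t=5 with g = 0.027; discount at r = 0.1124.
D_1 = 8.5478
D_2 = 11.1890
D_3 = 14.6464
D_4 = 15.4974
D_5 = 16.3978
TV_5 = 16.8405/(0.1124−0.027) = 197.1960
P₀ = Σ Dₜ/(1+r)ᵗ + TV_5/(1+r)^5 = 162.8832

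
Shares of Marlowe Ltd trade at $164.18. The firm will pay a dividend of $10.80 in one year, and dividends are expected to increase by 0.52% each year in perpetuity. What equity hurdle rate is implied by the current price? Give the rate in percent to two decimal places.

Rearranging the constant-growth DDM: r = D₁/P₀ + g.
r = 10.8000 / 164.18 + 0.0052 = 0.06578 + 0.0052 = 0.07098

7.10%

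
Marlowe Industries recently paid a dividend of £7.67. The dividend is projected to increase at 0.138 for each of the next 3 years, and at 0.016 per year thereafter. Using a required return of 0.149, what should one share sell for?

£79.50

Two-stage DDM. Project D₁…D_3 at 0.138, terminal growth 0.016, discount at r = 0.149.
D_1 = 8.7285
D_2 = 9.9330
D_3 = 11.3037
Terminal value at t=3: TV = D_4/(r−g) = 11.4846/(0.149−0.016) = 86.3504
P₀ = 8.7285/(1+0.149)^1 + 9.9330/(1+0.149)^2 + 11.3037/(1+0.149)^3 + 86.3504/(1+0.149)^3 = 79.4974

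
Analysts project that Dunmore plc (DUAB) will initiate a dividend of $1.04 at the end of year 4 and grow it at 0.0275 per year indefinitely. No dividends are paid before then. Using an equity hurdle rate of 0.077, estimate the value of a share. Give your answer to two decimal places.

$16.82

Deferred-dividend DDM. At t=3 the remaining stream is a growing perpetuity with first payment D_4 = 1.04.
V_3 = D_4/(r−g) = 1.04/(0.077−0.0275) = 21.0101
P₀ = V_3/(1+r)^3 = 21.0101/(1+0.077)^3 = 16.8183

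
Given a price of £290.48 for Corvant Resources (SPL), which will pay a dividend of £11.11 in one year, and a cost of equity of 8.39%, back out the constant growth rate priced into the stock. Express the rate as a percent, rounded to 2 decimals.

From P₀ = D₁/(r − g), the implied growth is g = r − D₁/P₀.
g = 0.0839 − 11.11/290.48 = 0.0839 − 0.03825 = 0.04565

4.57%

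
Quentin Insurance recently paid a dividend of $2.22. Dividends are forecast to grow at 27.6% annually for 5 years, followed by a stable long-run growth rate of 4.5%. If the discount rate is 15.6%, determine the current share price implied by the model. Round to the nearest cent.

Two-stage DDM. Project D₁…D_5 at 0.276, terminal growth 0.045, discount at r = 0.156.
D_1 = 2.8327
D_2 = 3.6146
D_3 = 4.6122
D_4 = 5.8851
D_5 = 7.5094
Terminal value at t=5: TV = D_6/(r−g) = 7.8473/(0.156−0.045) = 70.6968
P₀ = 2.8327/(1+0.156)^1 + 3.6146/(1+0.156)^2 + 4.6122/(1+0.156)^3 + 5.8851/(1+0.156)^4 + 7.5094/(1+0.156)^5 + 70.6968/(1+0.156)^5 = 49.3201

$49.32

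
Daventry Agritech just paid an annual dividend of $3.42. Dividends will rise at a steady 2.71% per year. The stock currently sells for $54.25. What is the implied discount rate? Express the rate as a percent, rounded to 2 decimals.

Rearranging the constant-growth DDM: r = D₁/P₀ + g.
D₁ = 3.42 × (1 + 0.0271) = 3.5127.
r = 3.5127 / 54.25 + 0.0271 = 0.06475 + 0.0271 = 0.09185

9.18%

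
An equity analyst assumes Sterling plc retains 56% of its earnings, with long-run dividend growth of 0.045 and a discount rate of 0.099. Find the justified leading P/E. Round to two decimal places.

8.15

Payout ratio b = 1 − 0.56 = 0.44.
Justified leading P/E = b/(r−g) = 0.44/(0.099−0.045) = 8.1481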